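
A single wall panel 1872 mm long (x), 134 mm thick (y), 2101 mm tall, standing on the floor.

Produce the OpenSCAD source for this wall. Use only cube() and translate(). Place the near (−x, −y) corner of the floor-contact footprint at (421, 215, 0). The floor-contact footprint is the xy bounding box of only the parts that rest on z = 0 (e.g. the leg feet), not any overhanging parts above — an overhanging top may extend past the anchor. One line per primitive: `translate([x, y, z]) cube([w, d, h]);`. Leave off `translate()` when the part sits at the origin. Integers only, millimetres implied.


translate([421, 215, 0]) cube([1872, 134, 2101]);


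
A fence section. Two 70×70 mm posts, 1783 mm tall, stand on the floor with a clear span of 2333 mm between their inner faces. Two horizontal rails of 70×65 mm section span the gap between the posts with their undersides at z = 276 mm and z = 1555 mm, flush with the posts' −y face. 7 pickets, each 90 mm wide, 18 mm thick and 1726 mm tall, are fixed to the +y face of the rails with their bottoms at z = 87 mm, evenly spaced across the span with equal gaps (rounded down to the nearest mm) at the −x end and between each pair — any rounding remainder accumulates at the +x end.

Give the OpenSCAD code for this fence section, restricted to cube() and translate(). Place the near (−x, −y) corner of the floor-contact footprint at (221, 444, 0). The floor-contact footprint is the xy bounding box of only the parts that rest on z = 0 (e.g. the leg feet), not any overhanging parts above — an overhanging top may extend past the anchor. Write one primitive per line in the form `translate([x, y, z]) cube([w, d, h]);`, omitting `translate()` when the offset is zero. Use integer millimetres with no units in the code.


translate([221, 444, 0]) cube([70, 70, 1783]);
translate([2624, 444, 0]) cube([70, 70, 1783]);
translate([291, 444, 276]) cube([2333, 70, 65]);
translate([291, 444, 1555]) cube([2333, 70, 65]);
translate([503, 514, 87]) cube([90, 18, 1726]);
translate([805, 514, 87]) cube([90, 18, 1726]);
translate([1107, 514, 87]) cube([90, 18, 1726]);
translate([1409, 514, 87]) cube([90, 18, 1726]);
translate([1711, 514, 87]) cube([90, 18, 1726]);
translate([2013, 514, 87]) cube([90, 18, 1726]);
translate([2315, 514, 87]) cube([90, 18, 1726]);


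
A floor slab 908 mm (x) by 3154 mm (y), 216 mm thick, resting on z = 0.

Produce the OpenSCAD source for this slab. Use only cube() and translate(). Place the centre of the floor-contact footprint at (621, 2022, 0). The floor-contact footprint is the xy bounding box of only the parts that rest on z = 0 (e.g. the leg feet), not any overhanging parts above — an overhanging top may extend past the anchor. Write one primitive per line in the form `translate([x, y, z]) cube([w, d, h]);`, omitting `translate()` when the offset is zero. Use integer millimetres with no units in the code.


translate([167, 445, 0]) cube([908, 3154, 216]);


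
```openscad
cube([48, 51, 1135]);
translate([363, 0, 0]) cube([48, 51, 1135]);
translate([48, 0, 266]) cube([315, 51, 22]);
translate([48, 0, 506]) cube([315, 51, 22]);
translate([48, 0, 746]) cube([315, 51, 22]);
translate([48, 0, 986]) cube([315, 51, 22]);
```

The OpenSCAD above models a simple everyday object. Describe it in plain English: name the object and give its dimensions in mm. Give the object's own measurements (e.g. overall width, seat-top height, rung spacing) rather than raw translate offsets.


A straight ladder. Two 48×51 mm vertical rails, 1135 mm tall, stand 411 mm apart (outside-to-outside) with their front faces coplanar on the −y side. 4 rungs, each 51 mm deep and 22 mm tall, span between the inner faces of the rails, front faces flush with the rails. The lowest rung's underside is at z = 266 mm and rungs are spaced 240 mm apart (underside to underside).


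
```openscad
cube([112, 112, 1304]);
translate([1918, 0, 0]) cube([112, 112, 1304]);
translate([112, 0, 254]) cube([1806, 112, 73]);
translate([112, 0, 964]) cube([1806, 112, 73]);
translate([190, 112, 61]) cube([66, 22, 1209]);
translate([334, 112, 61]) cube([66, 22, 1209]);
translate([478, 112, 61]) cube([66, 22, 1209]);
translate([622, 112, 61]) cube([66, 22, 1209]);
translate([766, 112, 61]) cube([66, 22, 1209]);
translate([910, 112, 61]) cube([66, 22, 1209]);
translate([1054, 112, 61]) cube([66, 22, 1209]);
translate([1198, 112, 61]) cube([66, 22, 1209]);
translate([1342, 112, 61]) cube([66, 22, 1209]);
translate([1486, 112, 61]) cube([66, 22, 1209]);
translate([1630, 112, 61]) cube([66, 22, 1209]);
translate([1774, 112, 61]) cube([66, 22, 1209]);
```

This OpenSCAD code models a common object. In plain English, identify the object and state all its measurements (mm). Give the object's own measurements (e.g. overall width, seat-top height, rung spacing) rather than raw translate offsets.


A fence section. Two 112×112 mm posts, 1304 mm tall, stand on the floor with a clear span of 1806 mm between their inner faces. Two horizontal rails of 112×73 mm section span the gap between the posts with their undersides at z = 254 mm and z = 964 mm, flush with the posts' −y face. 12 pickets, each 66 mm wide, 22 mm thick and 1209 mm tall, are fixed to the +y face of the rails with their bottoms at z = 61 mm, spaced across the span with a 78 mm gap after the −x post and between neighbouring pickets and before the +x post.


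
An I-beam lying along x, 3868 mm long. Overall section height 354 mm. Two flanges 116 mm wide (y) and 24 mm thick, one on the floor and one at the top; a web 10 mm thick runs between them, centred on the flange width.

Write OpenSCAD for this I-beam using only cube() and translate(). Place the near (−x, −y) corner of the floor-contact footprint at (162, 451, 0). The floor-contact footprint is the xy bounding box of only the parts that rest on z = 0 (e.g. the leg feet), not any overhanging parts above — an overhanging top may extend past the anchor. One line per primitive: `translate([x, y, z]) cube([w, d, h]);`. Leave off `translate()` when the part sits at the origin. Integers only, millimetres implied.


translate([162, 451, 0]) cube([3868, 116, 24]);
translate([162, 504, 24]) cube([3868, 10, 306]);
translate([162, 451, 330]) cube([3868, 116, 24]);


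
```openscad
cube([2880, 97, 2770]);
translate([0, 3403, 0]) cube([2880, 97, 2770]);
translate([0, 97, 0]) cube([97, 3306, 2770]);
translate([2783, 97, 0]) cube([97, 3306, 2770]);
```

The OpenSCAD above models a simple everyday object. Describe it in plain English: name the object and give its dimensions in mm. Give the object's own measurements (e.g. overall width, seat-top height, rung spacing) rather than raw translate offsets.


The wall frame of a small rectangular building: four walls, each 2770 mm tall and 97 mm thick, enclosing a footprint 2880 mm (x) by 3500 mm (y) outside-to-outside, with no floor or roof. The front and back walls (the −y and +y sides) span the full width; the two side walls fit between them.


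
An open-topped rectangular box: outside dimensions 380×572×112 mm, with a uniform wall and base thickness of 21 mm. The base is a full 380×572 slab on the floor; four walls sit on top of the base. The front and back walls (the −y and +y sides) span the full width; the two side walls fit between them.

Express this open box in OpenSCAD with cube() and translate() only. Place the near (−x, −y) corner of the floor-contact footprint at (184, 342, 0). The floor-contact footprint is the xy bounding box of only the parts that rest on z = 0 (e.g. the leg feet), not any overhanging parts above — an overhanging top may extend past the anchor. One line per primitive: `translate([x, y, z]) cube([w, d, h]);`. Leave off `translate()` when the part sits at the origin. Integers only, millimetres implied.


translate([184, 342, 0]) cube([380, 572, 21]);
translate([184, 342, 21]) cube([380, 21, 91]);
translate([184, 893, 21]) cube([380, 21, 91]);
translate([184, 363, 21]) cube([21, 530, 91]);
translate([543, 363, 21]) cube([21, 530, 91]);


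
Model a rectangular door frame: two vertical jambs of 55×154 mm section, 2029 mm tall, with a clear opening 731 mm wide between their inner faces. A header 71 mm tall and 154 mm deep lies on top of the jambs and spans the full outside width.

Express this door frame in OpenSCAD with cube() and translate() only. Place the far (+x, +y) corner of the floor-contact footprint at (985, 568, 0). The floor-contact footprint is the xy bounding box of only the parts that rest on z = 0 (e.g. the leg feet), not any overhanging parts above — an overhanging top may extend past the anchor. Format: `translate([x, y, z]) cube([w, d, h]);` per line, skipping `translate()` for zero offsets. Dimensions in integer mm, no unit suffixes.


translate([144, 414, 0]) cube([55, 154, 2029]);
translate([930, 414, 0]) cube([55, 154, 2029]);
translate([144, 414, 2029]) cube([841, 154, 71]);


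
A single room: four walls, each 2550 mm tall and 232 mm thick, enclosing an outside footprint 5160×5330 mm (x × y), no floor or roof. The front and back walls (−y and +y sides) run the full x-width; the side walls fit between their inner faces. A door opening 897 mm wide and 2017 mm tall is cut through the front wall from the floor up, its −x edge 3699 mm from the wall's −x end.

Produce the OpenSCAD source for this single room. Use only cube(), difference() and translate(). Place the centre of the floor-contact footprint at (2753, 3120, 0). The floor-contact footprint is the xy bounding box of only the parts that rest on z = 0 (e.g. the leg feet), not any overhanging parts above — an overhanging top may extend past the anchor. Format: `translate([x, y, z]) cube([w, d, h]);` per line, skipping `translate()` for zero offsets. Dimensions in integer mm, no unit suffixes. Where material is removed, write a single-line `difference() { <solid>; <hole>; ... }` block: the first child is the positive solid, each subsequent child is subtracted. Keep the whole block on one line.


difference() { translate([173, 455, 0]) cube([5160, 232, 2550]); translate([3872, 455, 0]) cube([897, 232, 2017]); }
translate([173, 5553, 0]) cube([5160, 232, 2550]);
translate([173, 687, 0]) cube([232, 4866, 2550]);
translate([5101, 687, 0]) cube([232, 4866, 2550]);


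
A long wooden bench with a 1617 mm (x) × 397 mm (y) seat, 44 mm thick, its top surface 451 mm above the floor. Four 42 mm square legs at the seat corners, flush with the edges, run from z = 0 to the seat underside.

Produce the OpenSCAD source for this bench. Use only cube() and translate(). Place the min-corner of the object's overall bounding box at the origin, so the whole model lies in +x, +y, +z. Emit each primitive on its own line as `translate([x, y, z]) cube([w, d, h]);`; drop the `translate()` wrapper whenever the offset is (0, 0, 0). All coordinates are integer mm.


// leg_h = 451 − 44 = 407
translate([0, 0, 407]) cube([1617, 397, 44]);
cube([42, 42, 407]);
translate([0, 355, 0]) cube([42, 42, 407]);
translate([1575, 0, 0]) cube([42, 42, 407]);
translate([1575, 355, 0]) cube([42, 42, 407]);


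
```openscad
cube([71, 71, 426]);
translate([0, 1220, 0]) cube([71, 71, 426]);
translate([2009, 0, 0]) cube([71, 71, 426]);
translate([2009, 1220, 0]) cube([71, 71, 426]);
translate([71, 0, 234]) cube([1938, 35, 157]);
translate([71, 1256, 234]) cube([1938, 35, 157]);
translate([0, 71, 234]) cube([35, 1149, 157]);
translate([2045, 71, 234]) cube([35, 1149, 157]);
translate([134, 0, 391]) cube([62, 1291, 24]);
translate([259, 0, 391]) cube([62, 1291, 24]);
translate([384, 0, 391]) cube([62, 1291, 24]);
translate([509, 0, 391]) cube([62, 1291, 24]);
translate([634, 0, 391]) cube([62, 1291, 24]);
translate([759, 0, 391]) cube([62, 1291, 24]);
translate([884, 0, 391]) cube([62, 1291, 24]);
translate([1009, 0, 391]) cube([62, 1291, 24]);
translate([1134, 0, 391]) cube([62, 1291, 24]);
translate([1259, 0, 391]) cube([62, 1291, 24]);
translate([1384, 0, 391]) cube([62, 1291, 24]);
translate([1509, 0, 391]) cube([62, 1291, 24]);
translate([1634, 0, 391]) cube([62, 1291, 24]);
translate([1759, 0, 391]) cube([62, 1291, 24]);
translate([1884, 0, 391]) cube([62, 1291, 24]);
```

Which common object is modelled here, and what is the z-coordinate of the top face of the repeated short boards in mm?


A bed frame. The slat-top height is 415 mm.

Four posts, four rails, and a row of slats — a bed frame. Slats sit on the rails at z = 234 + 157 = 391; with slat thickness 24, the top is 415 mm.


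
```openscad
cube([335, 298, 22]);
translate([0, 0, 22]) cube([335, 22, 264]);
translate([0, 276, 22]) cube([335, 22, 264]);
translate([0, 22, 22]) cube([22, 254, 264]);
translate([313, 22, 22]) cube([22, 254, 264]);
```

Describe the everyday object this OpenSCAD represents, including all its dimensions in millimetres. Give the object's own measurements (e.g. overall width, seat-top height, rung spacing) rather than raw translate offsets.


An open-topped rectangular box: outside dimensions 335×298×286 mm, with a uniform wall and base thickness of 22 mm. The base is a full 335×298 slab on the floor; four walls sit on top of the base. The front and back walls (the −y and +y sides) span the full width; the two side walls fit between them.


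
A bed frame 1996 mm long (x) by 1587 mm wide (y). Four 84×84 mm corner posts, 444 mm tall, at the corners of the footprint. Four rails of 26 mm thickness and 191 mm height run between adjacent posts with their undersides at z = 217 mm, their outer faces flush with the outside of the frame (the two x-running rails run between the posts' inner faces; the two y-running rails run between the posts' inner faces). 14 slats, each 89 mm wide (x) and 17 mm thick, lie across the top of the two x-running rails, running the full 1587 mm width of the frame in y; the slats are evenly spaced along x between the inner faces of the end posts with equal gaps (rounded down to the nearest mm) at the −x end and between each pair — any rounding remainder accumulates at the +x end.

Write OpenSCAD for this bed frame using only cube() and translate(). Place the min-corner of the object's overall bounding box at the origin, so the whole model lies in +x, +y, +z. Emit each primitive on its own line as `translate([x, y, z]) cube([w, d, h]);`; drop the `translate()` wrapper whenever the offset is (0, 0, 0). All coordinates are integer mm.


cube([84, 84, 444]);
translate([0, 1503, 0]) cube([84, 84, 444]);
translate([1912, 0, 0]) cube([84, 84, 444]);
translate([1912, 1503, 0]) cube([84, 84, 444]);
translate([84, 0, 217]) cube([1828, 26, 191]);
translate([84, 1561, 217]) cube([1828, 26, 191]);
translate([0, 84, 217]) cube([26, 1419, 191]);
translate([1970, 84, 217]) cube([26, 1419, 191]);
translate([122, 0, 408]) cube([89, 1587, 17]);
translate([249, 0, 408]) cube([89, 1587, 17]);
translate([376, 0, 408]) cube([89, 1587, 17]);
translate([503, 0, 408]) cube([89, 1587, 17]);
translate([630, 0, 408]) cube([89, 1587, 17]);
translate([757, 0, 408]) cube([89, 1587, 17]);
translate([884, 0, 408]) cube([89, 1587, 17]);
translate([1011, 0, 408]) cube([89, 1587, 17]);
translate([1138, 0, 408]) cube([89, 1587, 17]);
translate([1265, 0, 408]) cube([89, 1587, 17]);
translate([1392, 0, 408]) cube([89, 1587, 17]);
translate([1519, 0, 408]) cube([89, 1587, 17]);
translate([1646, 0, 408]) cube([89, 1587, 17]);
translate([1773, 0, 408]) cube([89, 1587, 17]);


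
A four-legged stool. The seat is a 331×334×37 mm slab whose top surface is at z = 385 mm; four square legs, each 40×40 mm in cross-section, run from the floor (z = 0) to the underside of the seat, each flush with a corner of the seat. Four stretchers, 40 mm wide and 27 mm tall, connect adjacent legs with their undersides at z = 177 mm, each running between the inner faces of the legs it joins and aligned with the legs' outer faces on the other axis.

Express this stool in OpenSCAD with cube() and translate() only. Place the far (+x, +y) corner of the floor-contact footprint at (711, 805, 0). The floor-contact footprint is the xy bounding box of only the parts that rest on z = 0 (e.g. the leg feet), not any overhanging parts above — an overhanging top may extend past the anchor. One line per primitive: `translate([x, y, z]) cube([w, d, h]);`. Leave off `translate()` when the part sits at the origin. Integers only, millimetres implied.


translate([380, 471, 348]) cube([331, 334, 37]);
translate([380, 471, 0]) cube([40, 40, 348]);
translate([671, 471, 0]) cube([40, 40, 348]);
translate([380, 765, 0]) cube([40, 40, 348]);
translate([671, 765, 0]) cube([40, 40, 348]);
translate([420, 471, 177]) cube([251, 40, 27]);
translate([420, 765, 177]) cube([251, 40, 27]);
translate([380, 511, 177]) cube([40, 254, 27]);
translate([671, 511, 177]) cube([40, 254, 27]);


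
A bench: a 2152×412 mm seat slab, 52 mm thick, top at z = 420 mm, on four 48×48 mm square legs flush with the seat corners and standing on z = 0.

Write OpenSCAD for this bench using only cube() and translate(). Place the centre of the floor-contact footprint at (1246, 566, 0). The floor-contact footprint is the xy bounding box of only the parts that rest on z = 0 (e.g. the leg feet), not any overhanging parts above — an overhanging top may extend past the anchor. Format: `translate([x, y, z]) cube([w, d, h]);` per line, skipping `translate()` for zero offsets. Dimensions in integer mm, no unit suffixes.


translate([170, 360, 368]) cube([2152, 412, 52]);
translate([170, 360, 0]) cube([48, 48, 368]);
translate([170, 724, 0]) cube([48, 48, 368]);
translate([2274, 360, 0]) cube([48, 48, 368]);
translate([2274, 724, 0]) cube([48, 48, 368]);


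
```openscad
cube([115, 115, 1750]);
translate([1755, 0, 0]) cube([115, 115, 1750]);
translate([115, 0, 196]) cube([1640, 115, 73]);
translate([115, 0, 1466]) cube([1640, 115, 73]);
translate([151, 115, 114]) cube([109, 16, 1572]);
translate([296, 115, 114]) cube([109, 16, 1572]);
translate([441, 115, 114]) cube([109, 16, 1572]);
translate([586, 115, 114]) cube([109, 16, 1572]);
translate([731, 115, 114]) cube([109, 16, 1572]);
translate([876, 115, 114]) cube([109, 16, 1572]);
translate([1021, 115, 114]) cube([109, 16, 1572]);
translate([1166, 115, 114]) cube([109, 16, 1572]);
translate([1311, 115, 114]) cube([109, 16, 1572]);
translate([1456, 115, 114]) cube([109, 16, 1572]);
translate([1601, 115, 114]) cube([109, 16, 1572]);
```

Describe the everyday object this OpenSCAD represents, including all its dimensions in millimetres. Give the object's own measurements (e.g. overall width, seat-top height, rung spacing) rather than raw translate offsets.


A fence section. Two 115×115 mm posts, 1750 mm tall, stand on the floor with a clear span of 1640 mm between their inner faces. Two horizontal rails of 115×73 mm section span the gap between the posts with their undersides at z = 196 mm and z = 1466 mm, flush with the posts' −y face. 11 pickets, each 109 mm wide, 16 mm thick and 1572 mm tall, are fixed to the +y face of the rails with their bottoms at z = 114 mm, spaced across the span with a 36 mm gap after the −x post and between neighbouring pickets, with 45 mm left before the +x post.


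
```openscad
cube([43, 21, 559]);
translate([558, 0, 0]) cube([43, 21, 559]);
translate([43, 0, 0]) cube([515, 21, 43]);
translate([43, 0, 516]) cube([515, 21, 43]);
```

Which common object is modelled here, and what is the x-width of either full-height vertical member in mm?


A picture frame. The border width is 43 mm.

Four thin pieces enclosing a rectangular opening — a picture frame. The two full-height stiles are 559 mm tall; the top rail sits at z = 516 and is 43 mm tall, so the border above the opening is 559 − 516 = 43 mm, matching the stile x-width.


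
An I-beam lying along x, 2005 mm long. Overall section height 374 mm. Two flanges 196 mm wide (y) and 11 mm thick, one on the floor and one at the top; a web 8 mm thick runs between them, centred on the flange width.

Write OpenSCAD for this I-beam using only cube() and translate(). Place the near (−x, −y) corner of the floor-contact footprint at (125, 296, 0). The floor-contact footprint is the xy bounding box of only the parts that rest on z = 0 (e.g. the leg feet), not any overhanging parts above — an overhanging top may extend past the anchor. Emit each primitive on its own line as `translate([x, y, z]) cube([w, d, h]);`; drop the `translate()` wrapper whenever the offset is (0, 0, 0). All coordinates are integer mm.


translate([125, 296, 0]) cube([2005, 196, 11]);
translate([125, 390, 11]) cube([2005, 8, 352]);
translate([125, 296, 363]) cube([2005, 196, 11]);


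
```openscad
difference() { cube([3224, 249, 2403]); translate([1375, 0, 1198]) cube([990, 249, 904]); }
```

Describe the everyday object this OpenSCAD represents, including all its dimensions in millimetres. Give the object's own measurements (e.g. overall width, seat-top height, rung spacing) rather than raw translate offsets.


A wall 3224 mm long (x), 249 mm thick (y), 2403 mm tall, with a rectangular window opening cut through it. The opening is 990 mm wide and 904 mm tall; its sill is at z = 1198 mm and its near (−x) edge is 1375 mm from the wall's −x end. The opening passes through the full wall thickness.


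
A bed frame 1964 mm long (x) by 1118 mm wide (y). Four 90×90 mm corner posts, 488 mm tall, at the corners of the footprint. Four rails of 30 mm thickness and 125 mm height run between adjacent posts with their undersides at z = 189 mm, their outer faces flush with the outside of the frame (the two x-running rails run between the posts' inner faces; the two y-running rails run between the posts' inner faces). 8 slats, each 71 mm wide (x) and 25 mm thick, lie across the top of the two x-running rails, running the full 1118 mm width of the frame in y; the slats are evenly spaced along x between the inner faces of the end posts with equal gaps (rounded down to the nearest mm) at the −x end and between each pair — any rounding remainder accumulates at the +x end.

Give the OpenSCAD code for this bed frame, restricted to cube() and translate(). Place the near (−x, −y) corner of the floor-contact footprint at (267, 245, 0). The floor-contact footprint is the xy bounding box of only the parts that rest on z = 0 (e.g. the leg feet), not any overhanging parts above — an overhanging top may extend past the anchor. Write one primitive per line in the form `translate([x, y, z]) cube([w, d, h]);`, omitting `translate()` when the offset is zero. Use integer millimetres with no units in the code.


translate([267, 245, 0]) cube([90, 90, 488]);
translate([267, 1273, 0]) cube([90, 90, 488]);
translate([2141, 245, 0]) cube([90, 90, 488]);
translate([2141, 1273, 0]) cube([90, 90, 488]);
translate([357, 245, 189]) cube([1784, 30, 125]);
translate([357, 1333, 189]) cube([1784, 30, 125]);
translate([267, 335, 189]) cube([30, 938, 125]);
translate([2201, 335, 189]) cube([30, 938, 125]);
translate([492, 245, 314]) cube([71, 1118, 25]);
translate([698, 245, 314]) cube([71, 1118, 25]);
translate([904, 245, 314]) cube([71, 1118, 25]);
translate([1110, 245, 314]) cube([71, 1118, 25]);
translate([1316, 245, 314]) cube([71, 1118, 25]);
translate([1522, 245, 314]) cube([71, 1118, 25]);
translate([1728, 245, 314]) cube([71, 1118, 25]);
translate([1934, 245, 314]) cube([71, 1118, 25]);


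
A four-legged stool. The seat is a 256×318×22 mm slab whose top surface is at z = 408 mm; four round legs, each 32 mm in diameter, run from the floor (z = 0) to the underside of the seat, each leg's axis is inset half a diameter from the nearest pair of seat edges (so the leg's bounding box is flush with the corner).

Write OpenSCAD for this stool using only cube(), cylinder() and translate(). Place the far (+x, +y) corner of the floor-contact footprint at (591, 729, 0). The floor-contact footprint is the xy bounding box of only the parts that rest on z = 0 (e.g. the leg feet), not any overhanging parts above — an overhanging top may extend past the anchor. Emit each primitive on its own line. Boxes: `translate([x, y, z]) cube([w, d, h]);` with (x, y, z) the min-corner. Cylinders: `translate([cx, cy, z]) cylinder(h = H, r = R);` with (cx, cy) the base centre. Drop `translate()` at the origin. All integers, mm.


translate([335, 411, 386]) cube([256, 318, 22]);
translate([351, 427, 0]) cylinder(h = 386, r = 16);
translate([575, 427, 0]) cylinder(h = 386, r = 16);
translate([351, 713, 0]) cylinder(h = 386, r = 16);
translate([575, 713, 0]) cylinder(h = 386, r = 16);


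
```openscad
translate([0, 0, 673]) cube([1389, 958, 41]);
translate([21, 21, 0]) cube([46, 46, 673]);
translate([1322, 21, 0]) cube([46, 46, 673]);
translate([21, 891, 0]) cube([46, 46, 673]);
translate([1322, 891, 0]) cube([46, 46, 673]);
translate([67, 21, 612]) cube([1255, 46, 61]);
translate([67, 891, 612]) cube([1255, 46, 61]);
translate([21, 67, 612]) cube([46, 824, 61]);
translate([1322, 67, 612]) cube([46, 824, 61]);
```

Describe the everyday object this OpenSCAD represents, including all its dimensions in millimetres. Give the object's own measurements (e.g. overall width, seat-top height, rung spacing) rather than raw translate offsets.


A table: top 1389 mm (x) × 958 mm (y), 41 mm thick, upper face at z = 714 mm, on four 46×46 mm square legs, each inset 21 mm from the nearest pair of top edges from z = 0 to the bottom of the top. Four apron rails, 46 mm thick and 61 mm tall, run between adjacent legs with their top edges flush with the underside of the top and their outer faces flush with the legs' outer faces.


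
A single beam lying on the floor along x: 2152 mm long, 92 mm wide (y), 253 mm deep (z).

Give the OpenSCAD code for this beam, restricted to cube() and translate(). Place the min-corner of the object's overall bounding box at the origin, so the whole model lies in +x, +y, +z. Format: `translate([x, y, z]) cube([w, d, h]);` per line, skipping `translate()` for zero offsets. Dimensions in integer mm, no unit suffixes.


cube([2152, 92, 253]);


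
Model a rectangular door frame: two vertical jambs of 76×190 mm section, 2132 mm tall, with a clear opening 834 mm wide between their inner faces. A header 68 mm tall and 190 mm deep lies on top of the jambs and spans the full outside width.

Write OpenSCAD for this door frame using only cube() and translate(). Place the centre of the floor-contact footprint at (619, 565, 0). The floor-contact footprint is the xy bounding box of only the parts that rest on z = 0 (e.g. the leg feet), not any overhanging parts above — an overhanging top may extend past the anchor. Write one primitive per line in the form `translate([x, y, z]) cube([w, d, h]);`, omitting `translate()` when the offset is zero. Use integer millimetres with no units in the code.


translate([126, 470, 0]) cube([76, 190, 2132]);
translate([1036, 470, 0]) cube([76, 190, 2132]);
translate([126, 470, 2132]) cube([986, 190, 68]);


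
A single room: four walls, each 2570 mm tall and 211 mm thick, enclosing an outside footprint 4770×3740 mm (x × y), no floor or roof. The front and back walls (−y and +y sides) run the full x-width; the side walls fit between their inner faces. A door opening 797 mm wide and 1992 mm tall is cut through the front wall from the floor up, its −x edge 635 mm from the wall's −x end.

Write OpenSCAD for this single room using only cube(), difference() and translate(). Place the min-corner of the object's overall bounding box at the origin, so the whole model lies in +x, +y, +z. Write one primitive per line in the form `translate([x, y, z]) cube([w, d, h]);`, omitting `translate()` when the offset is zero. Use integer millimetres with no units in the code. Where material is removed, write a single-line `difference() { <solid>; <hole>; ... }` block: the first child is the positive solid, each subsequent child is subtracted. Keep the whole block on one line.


difference() { cube([4770, 211, 2570]); translate([635, 0, 0]) cube([797, 211, 1992]); }
translate([0, 3529, 0]) cube([4770, 211, 2570]);
translate([0, 211, 0]) cube([211, 3318, 2570]);
translate([4559, 211, 0]) cube([211, 3318, 2570]);


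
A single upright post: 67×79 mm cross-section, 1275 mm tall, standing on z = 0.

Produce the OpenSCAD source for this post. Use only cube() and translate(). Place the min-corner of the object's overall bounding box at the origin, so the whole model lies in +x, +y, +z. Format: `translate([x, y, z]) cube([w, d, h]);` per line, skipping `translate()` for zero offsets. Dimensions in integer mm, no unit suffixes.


cube([67, 79, 1275]);


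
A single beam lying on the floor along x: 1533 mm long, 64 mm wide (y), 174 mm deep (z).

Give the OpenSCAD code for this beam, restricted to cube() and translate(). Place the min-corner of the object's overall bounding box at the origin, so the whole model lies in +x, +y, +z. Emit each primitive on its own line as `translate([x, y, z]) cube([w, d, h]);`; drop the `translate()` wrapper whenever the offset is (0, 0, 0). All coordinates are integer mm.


cube([1533, 64, 174]);


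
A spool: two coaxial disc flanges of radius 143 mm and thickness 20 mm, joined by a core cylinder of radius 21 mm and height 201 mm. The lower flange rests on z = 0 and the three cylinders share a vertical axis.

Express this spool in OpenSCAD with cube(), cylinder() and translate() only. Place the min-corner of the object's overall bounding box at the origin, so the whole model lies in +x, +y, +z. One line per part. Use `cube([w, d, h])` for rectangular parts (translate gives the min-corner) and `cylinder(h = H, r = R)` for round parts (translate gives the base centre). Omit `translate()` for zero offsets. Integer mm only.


translate([143, 143, 0]) cylinder(h = 20, r = 143);
translate([143, 143, 20]) cylinder(h = 201, r = 21);
translate([143, 143, 221]) cylinder(h = 20, r = 143);


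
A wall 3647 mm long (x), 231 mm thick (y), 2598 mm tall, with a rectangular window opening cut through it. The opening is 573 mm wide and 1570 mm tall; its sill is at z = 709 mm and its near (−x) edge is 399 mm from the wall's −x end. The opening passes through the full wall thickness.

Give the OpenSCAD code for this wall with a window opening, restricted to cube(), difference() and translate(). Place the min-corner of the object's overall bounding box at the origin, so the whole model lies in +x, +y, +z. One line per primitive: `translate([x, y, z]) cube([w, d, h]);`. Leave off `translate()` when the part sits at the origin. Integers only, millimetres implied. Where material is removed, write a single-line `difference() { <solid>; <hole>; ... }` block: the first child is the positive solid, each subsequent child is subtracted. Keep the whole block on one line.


difference() { cube([3647, 231, 2598]); translate([399, 0, 709]) cube([573, 231, 1570]); }


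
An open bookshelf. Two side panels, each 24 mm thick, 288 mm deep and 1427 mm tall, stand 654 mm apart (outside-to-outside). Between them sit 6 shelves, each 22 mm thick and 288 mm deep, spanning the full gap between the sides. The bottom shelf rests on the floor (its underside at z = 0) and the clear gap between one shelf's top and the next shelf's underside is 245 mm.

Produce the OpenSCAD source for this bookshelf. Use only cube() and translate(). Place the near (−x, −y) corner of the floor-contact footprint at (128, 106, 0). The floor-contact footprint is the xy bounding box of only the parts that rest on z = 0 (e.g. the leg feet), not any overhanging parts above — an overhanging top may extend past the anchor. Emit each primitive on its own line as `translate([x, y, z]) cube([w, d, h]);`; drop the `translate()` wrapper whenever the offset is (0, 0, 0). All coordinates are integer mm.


translate([128, 106, 0]) cube([24, 288, 1427]);
translate([758, 106, 0]) cube([24, 288, 1427]);
translate([152, 106, 0]) cube([606, 288, 22]);
translate([152, 106, 267]) cube([606, 288, 22]);
translate([152, 106, 534]) cube([606, 288, 22]);
translate([152, 106, 801]) cube([606, 288, 22]);
translate([152, 106, 1068]) cube([606, 288, 22]);
translate([152, 106, 1335]) cube([606, 288, 22]);


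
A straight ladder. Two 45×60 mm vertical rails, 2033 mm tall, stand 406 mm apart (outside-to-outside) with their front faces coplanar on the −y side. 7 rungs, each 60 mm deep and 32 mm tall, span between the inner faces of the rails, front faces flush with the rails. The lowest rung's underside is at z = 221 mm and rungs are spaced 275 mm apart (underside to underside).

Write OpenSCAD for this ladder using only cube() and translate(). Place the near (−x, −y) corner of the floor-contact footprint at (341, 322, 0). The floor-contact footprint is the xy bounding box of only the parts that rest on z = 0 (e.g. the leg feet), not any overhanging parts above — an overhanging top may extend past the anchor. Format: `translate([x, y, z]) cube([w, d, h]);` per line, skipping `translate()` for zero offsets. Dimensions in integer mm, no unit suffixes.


translate([341, 322, 0]) cube([45, 60, 2033]);
translate([702, 322, 0]) cube([45, 60, 2033]);
translate([386, 322, 221]) cube([316, 60, 32]);
translate([386, 322, 496]) cube([316, 60, 32]);
translate([386, 322, 771]) cube([316, 60, 32]);
translate([386, 322, 1046]) cube([316, 60, 32]);
translate([386, 322, 1321]) cube([316, 60, 32]);
translate([386, 322, 1596]) cube([316, 60, 32]);
translate([386, 322, 1871]) cube([316, 60, 32]);


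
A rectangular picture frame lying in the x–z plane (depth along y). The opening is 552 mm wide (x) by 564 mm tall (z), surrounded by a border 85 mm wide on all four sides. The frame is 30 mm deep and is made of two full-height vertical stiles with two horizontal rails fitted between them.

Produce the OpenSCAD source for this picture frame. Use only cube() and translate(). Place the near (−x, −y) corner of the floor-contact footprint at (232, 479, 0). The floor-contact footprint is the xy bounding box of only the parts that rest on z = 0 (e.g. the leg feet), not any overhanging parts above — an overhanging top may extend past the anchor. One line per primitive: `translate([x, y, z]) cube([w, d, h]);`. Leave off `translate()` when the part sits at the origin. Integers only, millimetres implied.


translate([232, 479, 0]) cube([85, 30, 734]);
translate([869, 479, 0]) cube([85, 30, 734]);
translate([317, 479, 0]) cube([552, 30, 85]);
translate([317, 479, 649]) cube([552, 30, 85]);


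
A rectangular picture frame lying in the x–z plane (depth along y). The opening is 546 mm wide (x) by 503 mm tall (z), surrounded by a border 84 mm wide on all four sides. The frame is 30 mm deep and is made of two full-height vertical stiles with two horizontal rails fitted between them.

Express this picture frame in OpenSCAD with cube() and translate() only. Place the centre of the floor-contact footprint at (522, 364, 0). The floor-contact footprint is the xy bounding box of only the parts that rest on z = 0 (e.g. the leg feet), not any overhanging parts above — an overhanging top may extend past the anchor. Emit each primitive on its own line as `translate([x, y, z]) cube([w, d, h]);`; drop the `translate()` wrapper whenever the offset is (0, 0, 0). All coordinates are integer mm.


translate([165, 349, 0]) cube([84, 30, 671]);
translate([795, 349, 0]) cube([84, 30, 671]);
translate([249, 349, 0]) cube([546, 30, 84]);
translate([249, 349, 587]) cube([546, 30, 84]);


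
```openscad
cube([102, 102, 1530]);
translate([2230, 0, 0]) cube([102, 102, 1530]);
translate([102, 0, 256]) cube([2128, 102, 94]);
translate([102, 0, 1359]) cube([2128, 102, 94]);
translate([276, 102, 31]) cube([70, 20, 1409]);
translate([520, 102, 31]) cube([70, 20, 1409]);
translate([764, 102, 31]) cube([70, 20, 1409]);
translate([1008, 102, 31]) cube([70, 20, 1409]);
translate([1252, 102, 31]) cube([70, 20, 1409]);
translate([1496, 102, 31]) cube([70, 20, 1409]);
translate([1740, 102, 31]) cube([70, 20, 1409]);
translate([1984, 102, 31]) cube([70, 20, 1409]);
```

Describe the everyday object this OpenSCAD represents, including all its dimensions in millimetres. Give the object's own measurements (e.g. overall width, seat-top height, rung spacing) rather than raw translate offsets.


A fence section. Two 102×102 mm posts, 1530 mm tall, stand on the floor with a clear span of 2128 mm between their inner faces. Two horizontal rails of 102×94 mm section span the gap between the posts with their undersides at z = 256 mm and z = 1359 mm, flush with the posts' −y face. 8 pickets, each 70 mm wide, 20 mm thick and 1409 mm tall, are fixed to the +y face of the rails with their bottoms at z = 31 mm, spaced across the span with a 174 mm gap after the −x post and between neighbouring pickets, with 176 mm left before the +x post.


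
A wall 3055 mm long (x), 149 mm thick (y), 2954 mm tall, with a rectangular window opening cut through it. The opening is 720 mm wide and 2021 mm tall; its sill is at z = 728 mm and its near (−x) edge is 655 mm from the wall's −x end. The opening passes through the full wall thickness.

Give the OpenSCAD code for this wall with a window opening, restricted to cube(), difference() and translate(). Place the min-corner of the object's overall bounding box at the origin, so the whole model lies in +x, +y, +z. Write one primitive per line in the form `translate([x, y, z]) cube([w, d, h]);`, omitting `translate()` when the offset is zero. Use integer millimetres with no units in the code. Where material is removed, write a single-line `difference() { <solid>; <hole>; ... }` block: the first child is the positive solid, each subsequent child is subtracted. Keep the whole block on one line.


difference() { cube([3055, 149, 2954]); translate([655, 0, 728]) cube([720, 149, 2021]); }


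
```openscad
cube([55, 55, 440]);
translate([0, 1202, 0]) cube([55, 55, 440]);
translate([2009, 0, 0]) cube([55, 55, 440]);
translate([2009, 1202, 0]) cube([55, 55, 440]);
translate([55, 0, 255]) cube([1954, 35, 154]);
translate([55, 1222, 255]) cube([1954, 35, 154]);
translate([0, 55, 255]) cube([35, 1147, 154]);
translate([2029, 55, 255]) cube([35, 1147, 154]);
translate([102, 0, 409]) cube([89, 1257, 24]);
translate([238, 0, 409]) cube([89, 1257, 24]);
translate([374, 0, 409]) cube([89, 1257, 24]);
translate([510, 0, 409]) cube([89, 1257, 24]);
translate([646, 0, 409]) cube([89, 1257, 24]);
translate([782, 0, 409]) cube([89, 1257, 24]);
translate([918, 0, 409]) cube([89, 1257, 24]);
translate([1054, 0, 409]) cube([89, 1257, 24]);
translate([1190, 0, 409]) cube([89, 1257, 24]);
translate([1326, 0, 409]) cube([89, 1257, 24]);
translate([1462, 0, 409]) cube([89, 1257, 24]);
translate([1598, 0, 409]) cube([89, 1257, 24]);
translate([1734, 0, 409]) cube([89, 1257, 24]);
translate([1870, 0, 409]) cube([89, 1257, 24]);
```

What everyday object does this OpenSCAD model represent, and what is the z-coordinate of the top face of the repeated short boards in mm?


A bed frame. The slat-top height is 433 mm.

Four posts, four rails, and a row of slats — a bed frame. Slats sit on the rails at z = 255 + 154 = 409; with slat thickness 24, the top is 433 mm.


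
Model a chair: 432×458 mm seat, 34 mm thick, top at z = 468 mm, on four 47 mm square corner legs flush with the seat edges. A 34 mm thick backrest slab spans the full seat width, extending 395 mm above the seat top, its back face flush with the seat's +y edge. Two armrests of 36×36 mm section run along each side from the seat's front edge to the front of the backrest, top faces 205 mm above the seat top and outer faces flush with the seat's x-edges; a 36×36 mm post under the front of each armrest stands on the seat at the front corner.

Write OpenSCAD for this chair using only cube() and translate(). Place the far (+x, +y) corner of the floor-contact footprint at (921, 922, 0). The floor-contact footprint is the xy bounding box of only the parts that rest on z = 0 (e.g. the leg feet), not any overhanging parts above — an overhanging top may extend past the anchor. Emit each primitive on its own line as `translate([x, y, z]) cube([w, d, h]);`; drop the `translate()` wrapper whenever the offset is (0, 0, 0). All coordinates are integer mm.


// leg_h = 468 - 34 = 434
// arm post h = 205 - 36 = 169
translate([489, 464, 434]) cube([432, 458, 34]);
translate([489, 464, 0]) cube([47, 47, 434]);
translate([874, 464, 0]) cube([47, 47, 434]);
translate([489, 875, 0]) cube([47, 47, 434]);
translate([874, 875, 0]) cube([47, 47, 434]);
translate([489, 888, 468]) cube([432, 34, 395]);
translate([489, 464, 637]) cube([36, 424, 36]);
translate([885, 464, 637]) cube([36, 424, 36]);
translate([489, 464, 468]) cube([36, 36, 169]);
translate([885, 464, 468]) cube([36, 36, 169]);
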